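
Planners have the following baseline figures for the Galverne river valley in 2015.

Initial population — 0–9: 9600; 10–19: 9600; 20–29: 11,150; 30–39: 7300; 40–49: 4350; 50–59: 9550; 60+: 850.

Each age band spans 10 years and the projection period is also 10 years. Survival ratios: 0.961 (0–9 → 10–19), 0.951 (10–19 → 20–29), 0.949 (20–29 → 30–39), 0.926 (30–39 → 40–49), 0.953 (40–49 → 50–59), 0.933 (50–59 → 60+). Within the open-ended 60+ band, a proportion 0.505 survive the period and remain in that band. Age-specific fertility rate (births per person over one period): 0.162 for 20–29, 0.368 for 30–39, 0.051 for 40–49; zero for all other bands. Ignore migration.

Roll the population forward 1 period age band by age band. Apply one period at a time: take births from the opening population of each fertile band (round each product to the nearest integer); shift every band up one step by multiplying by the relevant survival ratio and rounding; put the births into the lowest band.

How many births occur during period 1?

4714

After projecting period 1:
Births: 11150 × 0.162 = 1806 ; 7300 × 0.368 = 2686 ; 4350 × 0.051 = 222 → total 4714
10–19: 9600 × 0.961 = 9226
20–29: 9600 × 0.951 = 9130
30–39: 11150 × 0.949 = 10581
40–49: 7300 × 0.926 = 6760
50–59: 4350 × 0.953 = 4146
60+: 9550 × 0.933 + 850 × 0.505 = 8910 + 429 = 9339
Population now: 0–9=4714, 10–19=9226, 20–29=9130, 30–39=10581, 40–49=6760, 50–59=4146, 60+=9339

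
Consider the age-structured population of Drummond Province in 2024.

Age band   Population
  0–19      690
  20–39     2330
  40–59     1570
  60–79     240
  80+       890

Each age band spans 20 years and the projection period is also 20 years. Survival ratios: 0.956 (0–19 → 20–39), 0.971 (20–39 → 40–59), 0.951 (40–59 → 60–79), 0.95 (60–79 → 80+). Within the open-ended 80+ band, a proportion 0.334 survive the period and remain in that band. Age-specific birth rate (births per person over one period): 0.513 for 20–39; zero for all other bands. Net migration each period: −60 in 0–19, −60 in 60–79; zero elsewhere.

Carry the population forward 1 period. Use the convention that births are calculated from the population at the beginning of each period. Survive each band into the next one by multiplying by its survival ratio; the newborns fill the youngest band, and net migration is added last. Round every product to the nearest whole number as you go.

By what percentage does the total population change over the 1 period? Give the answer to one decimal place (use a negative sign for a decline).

After projecting period 1:
Births: 2330 × 0.513 = 1195
20–39: 690 × 0.956 = 660
40–59: 2330 × 0.971 = 2262
60–79: 1570 × 0.951 = 1493
80+: 240 × 0.95 + 890 × 0.334 = 228 + 297 = 525
Net migration: 0–19 − 60 → 1135; 60–79 − 60 → 1433
End of period: [1135, 660, 2262, 1433, 525]
Total: 5720 → 6015; change = 295; percentage change = 5.2%

5.2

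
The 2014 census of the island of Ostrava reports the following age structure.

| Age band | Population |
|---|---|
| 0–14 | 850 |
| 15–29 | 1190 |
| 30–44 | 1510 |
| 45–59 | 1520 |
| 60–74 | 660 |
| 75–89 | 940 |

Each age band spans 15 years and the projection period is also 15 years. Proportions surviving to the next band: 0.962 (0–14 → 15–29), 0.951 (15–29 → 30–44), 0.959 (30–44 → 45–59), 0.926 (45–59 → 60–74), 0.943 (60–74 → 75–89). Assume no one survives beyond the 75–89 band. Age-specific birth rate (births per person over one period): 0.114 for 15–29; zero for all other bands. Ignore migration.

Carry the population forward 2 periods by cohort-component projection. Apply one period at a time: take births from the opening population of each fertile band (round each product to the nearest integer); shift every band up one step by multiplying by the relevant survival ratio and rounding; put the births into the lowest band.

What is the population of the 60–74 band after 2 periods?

1341

Call the bands 1 to 6, youngest first.
Period 1:
Births: 1190 × 0.114 = 136
Band 2: 850 × 0.962 = 818
Band 3: 1190 × 0.951 = 1132
Band 4: 1510 × 0.959 = 1448
Band 5: 1520 × 0.926 = 1408
Band 6: 660 × 0.943 = 622
Population now: 0–14=136, 15–29=818, 30–44=1132, 45–59=1448, 60–74=1408, 75–89=622
Period 2:
Births: 818 × 0.114 = 93
Band 2: 136 × 0.962 = 131
Band 3: 818 × 0.951 = 778
Band 4: 1132 × 0.959 = 1086
Band 5: 1448 × 0.926 = 1341
Band 6: 1408 × 0.943 = 1328
Population now: 0–14=93, 15–29=131, 30–44=778, 45–59=1086, 60–74=1341, 75–89=1328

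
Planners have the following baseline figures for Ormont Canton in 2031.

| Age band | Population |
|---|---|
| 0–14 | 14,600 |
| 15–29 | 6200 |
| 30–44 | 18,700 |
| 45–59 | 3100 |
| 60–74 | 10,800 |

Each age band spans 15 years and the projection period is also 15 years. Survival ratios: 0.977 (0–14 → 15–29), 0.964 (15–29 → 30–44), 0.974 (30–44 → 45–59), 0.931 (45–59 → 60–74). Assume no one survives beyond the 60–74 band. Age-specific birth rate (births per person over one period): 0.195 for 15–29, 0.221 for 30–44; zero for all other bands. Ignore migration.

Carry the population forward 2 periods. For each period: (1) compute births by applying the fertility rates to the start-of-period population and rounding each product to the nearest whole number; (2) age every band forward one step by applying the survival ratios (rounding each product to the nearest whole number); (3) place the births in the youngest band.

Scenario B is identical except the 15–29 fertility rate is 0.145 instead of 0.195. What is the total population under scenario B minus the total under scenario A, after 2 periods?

-1016

— Period 1 —
Births: 6200 * 0.195 = 1209, 18700 * 0.221 = 4133 → total 5342
15–29: 14600 * 0.977 = 14264
30–44: 6200 * 0.964 = 5977
45–59: 18700 * 0.974 = 18214
60–74: 3100 * 0.931 = 2886
→ [5342, 14264, 5977, 18214, 2886]
— Period 2 —
Births: 14264 * 0.195 = 2781, 5977 * 0.221 = 1321 → total 4102
15–29: 5342 * 0.977 = 5219
30–44: 14264 * 0.964 = 13750
45–59: 5977 * 0.974 = 5822
60–74: 18214 * 0.931 = 16957
→ [4102, 5219, 13750, 5822, 16957]
Scenario A total after 2 periods: 45850
Scenario B projection —
— Period 1 —
Births: 6200 * 0.145 = 899, 18700 * 0.221 = 4133 → total 5032
15–29: 14600 * 0.977 = 14264
30–44: 6200 * 0.964 = 5977
45–59: 18700 * 0.974 = 18214
60–74: 3100 * 0.931 = 2886
→ [5032, 14264, 5977, 18214, 2886]
— Period 2 —
Births: 14264 * 0.145 = 2068, 5977 * 0.221 = 1321 → total 3389
15–29: 5032 * 0.977 = 4916
30–44: 14264 * 0.964 = 13750
45–59: 5977 * 0.974 = 5822
60–74: 18214 * 0.931 = 16957
→ [3389, 4916, 13750, 5822, 16957]
Scenario B total after 2 periods: 44834
Difference B − A = 44834 − 45850 = -1016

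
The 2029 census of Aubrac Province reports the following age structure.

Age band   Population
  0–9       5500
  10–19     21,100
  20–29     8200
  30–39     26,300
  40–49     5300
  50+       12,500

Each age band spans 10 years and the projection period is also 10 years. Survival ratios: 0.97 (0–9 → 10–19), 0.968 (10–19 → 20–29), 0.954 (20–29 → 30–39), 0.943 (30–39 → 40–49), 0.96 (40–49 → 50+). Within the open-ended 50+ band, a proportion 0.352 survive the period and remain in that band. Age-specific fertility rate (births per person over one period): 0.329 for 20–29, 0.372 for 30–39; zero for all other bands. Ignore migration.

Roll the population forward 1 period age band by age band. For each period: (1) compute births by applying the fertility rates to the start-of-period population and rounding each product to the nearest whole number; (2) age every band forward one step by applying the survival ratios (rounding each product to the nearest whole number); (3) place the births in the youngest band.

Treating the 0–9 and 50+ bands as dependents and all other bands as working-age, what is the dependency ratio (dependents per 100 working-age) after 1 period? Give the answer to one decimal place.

37.6

After projecting period 1:
Births: 8200 × 0.329 = 2698, 26300 × 0.372 = 9784 → total 12482
10–19: 5500 × 0.97 = 5335
20–29: 21100 × 0.968 = 20425
30–39: 8200 × 0.954 = 7823
40–49: 26300 × 0.943 = 24801
50+: 5300 × 0.96 + 12500 × 0.352 = 5088 + 4400 = 9488
Giving 12482 / 5335 / 20425 / 7823 / 24801 / 9488.
Dependents (band 0–9 + band 50+) = 12482 + 9488 = 21970; working-age = 58384; ratio = 21970/58384 × 100 = 37.6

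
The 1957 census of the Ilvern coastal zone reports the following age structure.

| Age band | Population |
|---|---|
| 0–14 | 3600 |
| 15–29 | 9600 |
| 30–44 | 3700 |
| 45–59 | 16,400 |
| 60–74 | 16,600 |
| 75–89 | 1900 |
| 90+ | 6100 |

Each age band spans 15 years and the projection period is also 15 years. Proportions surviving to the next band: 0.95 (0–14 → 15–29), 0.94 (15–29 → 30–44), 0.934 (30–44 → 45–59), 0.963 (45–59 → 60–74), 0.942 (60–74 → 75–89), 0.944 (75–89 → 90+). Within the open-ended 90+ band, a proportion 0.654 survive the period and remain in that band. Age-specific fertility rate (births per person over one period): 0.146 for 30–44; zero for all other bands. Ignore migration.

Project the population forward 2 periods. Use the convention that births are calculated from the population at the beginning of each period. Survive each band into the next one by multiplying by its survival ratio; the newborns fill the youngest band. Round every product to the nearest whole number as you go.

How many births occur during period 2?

1318

Call the bands 1 to 7, youngest first.
Period 1:
Births: 3700 × 0.146 = 540
Band 2: 3600 × 0.95 = 3420
Band 3: 9600 × 0.94 = 9024
Band 4: 3700 × 0.934 = 3456
Band 5: 16400 × 0.963 = 15793
Band 6: 16600 × 0.942 = 15637
Band 7: 1900 × 0.944 + 6100 × 0.654 = 1794 + 3989 = 5783
→ [540, 3420, 9024, 3456, 15793, 15637, 5783]
Period 2:
Births: 9024 × 0.146 = 1318
Band 2: 540 × 0.95 = 513
Band 3: 3420 × 0.94 = 3215
Band 4: 9024 × 0.934 = 8428
Band 5: 3456 × 0.963 = 3328
Band 6: 15793 × 0.942 = 14877
Band 7: 15637 × 0.944 + 5783 × 0.654 = 14761 + 3782 = 18543
→ [1318, 513, 3215, 8428, 3328, 14877, 18543]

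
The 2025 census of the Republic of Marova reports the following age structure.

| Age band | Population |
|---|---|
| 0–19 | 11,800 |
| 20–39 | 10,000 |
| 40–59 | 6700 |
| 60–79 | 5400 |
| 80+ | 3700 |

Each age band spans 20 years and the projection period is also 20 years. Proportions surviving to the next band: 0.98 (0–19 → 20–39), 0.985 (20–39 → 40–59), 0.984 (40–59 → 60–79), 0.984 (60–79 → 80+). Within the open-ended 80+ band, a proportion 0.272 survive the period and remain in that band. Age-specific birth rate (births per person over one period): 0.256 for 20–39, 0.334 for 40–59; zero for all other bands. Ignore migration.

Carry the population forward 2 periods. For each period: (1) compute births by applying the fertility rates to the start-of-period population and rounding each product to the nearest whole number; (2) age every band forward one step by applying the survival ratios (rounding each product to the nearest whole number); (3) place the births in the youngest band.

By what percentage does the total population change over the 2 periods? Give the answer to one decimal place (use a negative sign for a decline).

7.0

Period 1:
Births: 10000 × 0.256 = 2560 ; 6700 × 0.334 = 2238 — total 4798
20–39: 11800 × 0.98 = 11564
40–59: 10000 × 0.985 = 9850
60–79: 6700 × 0.984 = 6593
80+: 5400 × 0.984 + 3700 × 0.272 = 5314 + 1006 = 6320
Population now: 0–19=4798, 20–39=11564, 40–59=9850, 60–79=6593, 80+=6320
Period 2:
Births: 11564 × 0.256 = 2960 ; 9850 × 0.334 = 3290 — total 6250
20–39: 4798 × 0.98 = 4702
40–59: 11564 × 0.985 = 11391
60–79: 9850 × 0.984 = 9692
80+: 6593 × 0.984 + 6320 × 0.272 = 6488 + 1719 = 8207
Population now: 0–19=6250, 20–39=4702, 40–59=11391, 60–79=9692, 80+=8207
Total: 37600 → 40242; change = 2642; percentage change = 7.0%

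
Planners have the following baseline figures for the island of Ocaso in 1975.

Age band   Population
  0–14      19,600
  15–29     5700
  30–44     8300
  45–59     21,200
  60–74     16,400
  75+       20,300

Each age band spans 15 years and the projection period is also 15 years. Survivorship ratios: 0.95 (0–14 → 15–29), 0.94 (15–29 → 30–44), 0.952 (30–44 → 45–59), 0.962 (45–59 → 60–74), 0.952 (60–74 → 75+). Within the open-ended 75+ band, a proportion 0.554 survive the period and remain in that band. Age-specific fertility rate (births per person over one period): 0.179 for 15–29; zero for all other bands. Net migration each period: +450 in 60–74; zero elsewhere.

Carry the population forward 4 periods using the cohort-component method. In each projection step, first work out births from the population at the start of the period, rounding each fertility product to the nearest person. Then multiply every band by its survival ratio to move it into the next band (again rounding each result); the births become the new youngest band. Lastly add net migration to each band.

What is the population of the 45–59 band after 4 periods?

867

Period 1:
Births: 5700 × 0.179 = 1020
15–29: 19600 × 0.95 = 18620
30–44: 5700 × 0.94 = 5358
45–59: 8300 × 0.952 = 7902
60–74: 21200 × 0.962 = 20394
75+: 16400 × 0.952 + 20300 × 0.554 = 15613 + 11246 = 26859
Net migration: 60–74 + 450 → 20844
Population now: 0–14=1020, 15–29=18620, 30–44=5358, 45–59=7902, 60–74=20844, 75+=26859
Period 2:
Births: 18620 × 0.179 = 3333
15–29: 1020 × 0.95 = 969
30–44: 18620 × 0.94 = 17503
45–59: 5358 × 0.952 = 5101
60–74: 7902 × 0.962 = 7602
75+: 20844 × 0.952 + 26859 × 0.554 = 19843 + 14880 = 34723
Net migration: 60–74 + 450 → 8052
Population now: 0–14=3333, 15–29=969, 30–44=17503, 45–59=5101, 60–74=8052, 75+=34723
Period 3:
Births: 969 × 0.179 = 173
15–29: 3333 × 0.95 = 3166
30–44: 969 × 0.94 = 911
45–59: 17503 × 0.952 = 16663
60–74: 5101 × 0.962 = 4907
75+: 8052 × 0.952 + 34723 × 0.554 = 7666 + 19237 = 26903
Net migration: 60–74 + 450 → 5357
Population now: 0–14=173, 15–29=3166, 30–44=911, 45–59=16663, 60–74=5357, 75+=26903
Period 4:
Births: 3166 × 0.179 = 567
15–29: 173 × 0.95 = 164
30–44: 3166 × 0.94 = 2976
45–59: 911 × 0.952 = 867
60–74: 16663 × 0.962 = 16030
75+: 5357 × 0.952 + 26903 × 0.554 = 5100 + 14904 = 20004
Net migration: 60–74 + 450 → 16480
Population now: 0–14=567, 15–29=164, 30–44=2976, 45–59=867, 60–74=16480, 75+=20004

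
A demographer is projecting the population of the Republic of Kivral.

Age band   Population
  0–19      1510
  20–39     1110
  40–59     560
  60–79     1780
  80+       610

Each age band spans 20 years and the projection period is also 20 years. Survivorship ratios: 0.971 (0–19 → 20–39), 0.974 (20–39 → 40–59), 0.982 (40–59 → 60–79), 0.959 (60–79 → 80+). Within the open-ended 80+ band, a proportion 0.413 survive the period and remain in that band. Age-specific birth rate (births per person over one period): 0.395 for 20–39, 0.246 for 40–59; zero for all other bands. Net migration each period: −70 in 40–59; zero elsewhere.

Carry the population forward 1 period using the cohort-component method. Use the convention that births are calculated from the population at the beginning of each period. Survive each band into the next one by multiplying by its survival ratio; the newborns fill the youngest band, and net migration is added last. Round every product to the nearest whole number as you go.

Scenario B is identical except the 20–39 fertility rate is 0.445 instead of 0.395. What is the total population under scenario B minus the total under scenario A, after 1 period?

After projecting period 1:
Births: 1110 × 0.395 = 438, 560 × 0.246 = 138 — total 576
20–39: 1510 × 0.971 = 1466
40–59: 1110 × 0.974 = 1081
60–79: 560 × 0.982 = 550
80+: 1780 × 0.959 + 610 × 0.413 = 1707 + 252 = 1959
Net migration: 40–59 − 70 → 1011
Giving 576 / 1466 / 1011 / 550 / 1959.
Scenario A total after 1 period: 5562
Scenario B projection —
After projecting period 1:
Births: 1110 × 0.445 = 494, 560 × 0.246 = 138 — total 632
20–39: 1510 × 0.971 = 1466
40–59: 1110 × 0.974 = 1081
60–79: 560 × 0.982 = 550
80+: 1780 × 0.959 + 610 × 0.413 = 1707 + 252 = 1959
Net migration: 40–59 − 70 → 1011
Giving 632 / 1466 / 1011 / 550 / 1959.
Scenario B total after 1 period: 5618
Difference B − A = 5618 − 5562 = 56

56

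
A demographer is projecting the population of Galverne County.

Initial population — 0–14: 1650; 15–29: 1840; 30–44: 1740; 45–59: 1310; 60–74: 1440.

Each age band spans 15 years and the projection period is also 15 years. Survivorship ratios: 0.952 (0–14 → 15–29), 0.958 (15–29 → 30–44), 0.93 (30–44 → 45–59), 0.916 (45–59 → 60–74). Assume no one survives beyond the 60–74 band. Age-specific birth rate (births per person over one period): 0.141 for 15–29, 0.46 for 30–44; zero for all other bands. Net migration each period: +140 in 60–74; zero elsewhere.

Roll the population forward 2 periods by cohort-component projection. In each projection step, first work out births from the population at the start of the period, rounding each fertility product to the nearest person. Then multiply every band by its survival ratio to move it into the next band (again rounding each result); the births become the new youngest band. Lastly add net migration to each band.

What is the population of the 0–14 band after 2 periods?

1033

Let band 1 be 0–14 through band 5 = 60–74.
[period 1]
Births: 1840 × 0.141 = 259, 1740 × 0.46 = 800 ⇒ total 1059
Band 2: 1650 × 0.952 = 1571
Band 3: 1840 × 0.958 = 1763
Band 4: 1740 × 0.93 = 1618
Band 5: 1310 × 0.916 = 1200
Net migration: Band 5 + 140 → 1340
Population now: 0–14=1059, 15–29=1571, 30–44=1763, 45–59=1618, 60–74=1340
[period 2]
Births: 1571 × 0.141 = 222, 1763 × 0.46 = 811 ⇒ total 1033
Band 2: 1059 × 0.952 = 1008
Band 3: 1571 × 0.958 = 1505
Band 4: 1763 × 0.93 = 1640
Band 5: 1618 × 0.916 = 1482
Net migration: Band 5 + 140 → 1622
Population now: 0–14=1033, 15–29=1008, 30–44=1505, 45–59=1640, 60–74=1622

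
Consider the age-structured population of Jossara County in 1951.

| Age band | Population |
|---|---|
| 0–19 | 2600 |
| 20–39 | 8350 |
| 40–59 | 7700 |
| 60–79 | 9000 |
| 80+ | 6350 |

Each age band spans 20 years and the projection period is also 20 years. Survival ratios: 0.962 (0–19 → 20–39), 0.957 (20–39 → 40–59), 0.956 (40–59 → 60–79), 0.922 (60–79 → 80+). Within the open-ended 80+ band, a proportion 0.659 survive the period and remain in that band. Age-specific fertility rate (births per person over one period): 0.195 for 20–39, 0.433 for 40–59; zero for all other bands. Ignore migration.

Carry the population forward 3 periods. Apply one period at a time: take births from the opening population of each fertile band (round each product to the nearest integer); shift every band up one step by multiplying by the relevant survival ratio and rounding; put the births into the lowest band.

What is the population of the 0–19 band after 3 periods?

1967

Numbering the groups 1..5 from youngest to oldest:
[period 1]
Births: 8350 * 0.195 = 1628  |  7700 * 0.433 = 3334 → 4962
Group 2: 2600 * 0.962 = 2501
Group 3: 8350 * 0.957 = 7991
Group 4: 7700 * 0.956 = 7361
Group 5: 9000 * 0.922 + 6350 * 0.659 = 8298 + 4185 = 12483
Population now: 0–19=4962, 20–39=2501, 40–59=7991, 60–79=7361, 80+=12483
[period 2]
Births: 2501 * 0.195 = 488  |  7991 * 0.433 = 3460 → 3948
Group 2: 4962 * 0.962 = 4773
Group 3: 2501 * 0.957 = 2393
Group 4: 7991 * 0.956 = 7639
Group 5: 7361 * 0.922 + 12483 * 0.659 = 6787 + 8226 = 15013
Population now: 0–19=3948, 20–39=4773, 40–59=2393, 60–79=7639, 80+=15013
[period 3]
Births: 4773 * 0.195 = 931  |  2393 * 0.433 = 1036 → 1967
Group 2: 3948 * 0.962 = 3798
Group 3: 4773 * 0.957 = 4568
Group 4: 2393 * 0.956 = 2288
Group 5: 7639 * 0.922 + 15013 * 0.659 = 7043 + 9894 = 16937
Population now: 0–19=1967, 20–39=3798, 40–59=4568, 60–79=2288, 80+=16937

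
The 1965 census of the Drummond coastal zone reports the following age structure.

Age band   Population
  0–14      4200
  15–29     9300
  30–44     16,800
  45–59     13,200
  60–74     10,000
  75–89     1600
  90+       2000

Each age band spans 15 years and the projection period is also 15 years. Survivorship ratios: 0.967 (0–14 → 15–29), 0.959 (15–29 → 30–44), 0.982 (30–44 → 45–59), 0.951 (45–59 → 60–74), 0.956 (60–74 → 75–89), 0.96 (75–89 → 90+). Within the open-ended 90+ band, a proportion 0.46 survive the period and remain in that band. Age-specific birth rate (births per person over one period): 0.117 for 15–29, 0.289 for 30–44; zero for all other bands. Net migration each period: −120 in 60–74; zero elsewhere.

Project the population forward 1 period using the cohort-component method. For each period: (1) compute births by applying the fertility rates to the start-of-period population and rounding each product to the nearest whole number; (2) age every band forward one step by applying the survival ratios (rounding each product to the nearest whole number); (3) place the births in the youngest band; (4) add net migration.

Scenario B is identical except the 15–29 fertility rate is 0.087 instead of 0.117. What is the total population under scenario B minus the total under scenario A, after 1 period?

— Period 1 —
Births: 9300 * 0.117 = 1088 ; 16800 * 0.289 = 4855 → total 5943
15–29: 4200 * 0.967 = 4061
30–44: 9300 * 0.959 = 8919
45–59: 16800 * 0.982 = 16498
60–74: 13200 * 0.951 = 12553
75–89: 10000 * 0.956 = 9560
90+: 1600 * 0.96 + 2000 * 0.46 = 1536 + 920 = 2456
Net migration: 60–74 − 120 → 12433
Population now: 0–14=5943, 15–29=4061, 30–44=8919, 45–59=16498, 60–74=12433, 75–89=9560, 90+=2456
Scenario A total after 1 period: 59870
Scenario B projection —
— Period 1 —
Births: 9300 * 0.087 = 809 ; 16800 * 0.289 = 4855 → total 5664
15–29: 4200 * 0.967 = 4061
30–44: 9300 * 0.959 = 8919
45–59: 16800 * 0.982 = 16498
60–74: 13200 * 0.951 = 12553
75–89: 10000 * 0.956 = 9560
90+: 1600 * 0.96 + 2000 * 0.46 = 1536 + 920 = 2456
Net migration: 60–74 − 120 → 12433
Population now: 0–14=5664, 15–29=4061, 30–44=8919, 45–59=16498, 60–74=12433, 75–89=9560, 90+=2456
Scenario B total after 1 period: 59591
Difference B − A = 59591 − 59870 = -279

-279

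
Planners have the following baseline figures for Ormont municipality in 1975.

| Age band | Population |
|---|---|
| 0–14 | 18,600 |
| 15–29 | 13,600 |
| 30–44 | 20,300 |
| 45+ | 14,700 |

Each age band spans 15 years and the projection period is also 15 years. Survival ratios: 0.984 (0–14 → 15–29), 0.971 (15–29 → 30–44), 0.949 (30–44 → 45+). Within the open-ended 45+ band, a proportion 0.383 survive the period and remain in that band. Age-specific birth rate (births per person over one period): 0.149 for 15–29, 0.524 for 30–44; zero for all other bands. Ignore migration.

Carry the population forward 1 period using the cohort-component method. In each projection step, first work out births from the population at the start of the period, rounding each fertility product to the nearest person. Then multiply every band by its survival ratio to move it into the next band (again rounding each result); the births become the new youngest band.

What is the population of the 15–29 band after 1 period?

[period 1]
Births: 13600 × 0.149 = 2026 ; 20300 × 0.524 = 10637 — total 12663
15–29: 18600 × 0.984 = 18302
30–44: 13600 × 0.971 = 13206
45+: 20300 × 0.949 + 14700 × 0.383 = 19265 + 5630 = 24895
End of period: [12663, 18302, 13206, 24895]

18302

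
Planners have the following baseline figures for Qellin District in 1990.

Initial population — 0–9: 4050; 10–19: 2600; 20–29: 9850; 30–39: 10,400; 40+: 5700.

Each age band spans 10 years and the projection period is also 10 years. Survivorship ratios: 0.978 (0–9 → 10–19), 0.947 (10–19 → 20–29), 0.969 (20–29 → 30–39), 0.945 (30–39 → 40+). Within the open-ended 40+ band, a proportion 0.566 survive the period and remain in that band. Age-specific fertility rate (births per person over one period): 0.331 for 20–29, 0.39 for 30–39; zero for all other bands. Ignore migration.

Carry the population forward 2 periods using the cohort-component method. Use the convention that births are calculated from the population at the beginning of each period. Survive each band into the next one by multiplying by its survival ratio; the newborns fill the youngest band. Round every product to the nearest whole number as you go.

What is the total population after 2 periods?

34239

Let group 1 be 0–9 through group 5 = 40+.
Period 1.
Births: 9850 × 0.331 = 3260 ; 10400 × 0.39 = 4056 ⇒ total 7316
Group 2: 4050 × 0.978 = 3961
Group 3: 2600 × 0.947 = 2462
Group 4: 9850 × 0.969 = 9545
Group 5: 10400 × 0.945 + 5700 × 0.566 = 9828 + 3226 = 13054
→ [7316, 3961, 2462, 9545, 13054]
Period 2.
Births: 2462 × 0.331 = 815 ; 9545 × 0.39 = 3723 ⇒ total 4538
Group 2: 7316 × 0.978 = 7155
Group 3: 3961 × 0.947 = 3751
Group 4: 2462 × 0.969 = 2386
Group 5: 9545 × 0.945 + 13054 × 0.566 = 9020 + 7389 = 16409
→ [4538, 7155, 3751, 2386, 16409]
Total after period 2: 4538 + 7155 + 3751 + 2386 + 16409 = 34239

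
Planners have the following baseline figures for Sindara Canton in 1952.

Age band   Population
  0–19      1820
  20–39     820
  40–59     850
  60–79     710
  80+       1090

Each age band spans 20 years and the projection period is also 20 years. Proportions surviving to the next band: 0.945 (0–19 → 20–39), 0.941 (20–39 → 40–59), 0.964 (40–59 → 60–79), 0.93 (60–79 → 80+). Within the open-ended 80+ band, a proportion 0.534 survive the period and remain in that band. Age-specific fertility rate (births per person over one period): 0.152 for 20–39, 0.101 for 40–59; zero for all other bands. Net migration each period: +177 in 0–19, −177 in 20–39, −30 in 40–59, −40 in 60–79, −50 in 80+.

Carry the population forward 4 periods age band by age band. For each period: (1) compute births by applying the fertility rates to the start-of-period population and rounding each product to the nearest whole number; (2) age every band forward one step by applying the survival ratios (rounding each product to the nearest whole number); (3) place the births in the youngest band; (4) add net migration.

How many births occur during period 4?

After projecting period 1:
Births: 820 * 0.152 = 125 ; 850 * 0.101 = 86 — total 211
20–39: 1820 * 0.945 = 1720
40–59: 820 * 0.941 = 772
60–79: 850 * 0.964 = 819
80+: 710 * 0.93 + 1090 * 0.534 = 660 + 582 = 1242
Net migration: 0–19 + 177 → 388; 20–39 − 177 → 1543; 40–59 − 30 → 742; 60–79 − 40 → 779; 80+ − 50 → 1192
Giving 388 / 1543 / 742 / 779 / 1192.
After projecting period 2:
Births: 1543 * 0.152 = 235 ; 742 * 0.101 = 75 — total 310
20–39: 388 * 0.945 = 367
40–59: 1543 * 0.941 = 1452
60–79: 742 * 0.964 = 715
80+: 779 * 0.93 + 1192 * 0.534 = 724 + 637 = 1361
Net migration: 0–19 + 177 → 487; 20–39 − 177 → 190; 40–59 − 30 → 1422; 60–79 − 40 → 675; 80+ − 50 → 1311
Giving 487 / 190 / 1422 / 675 / 1311.
After projecting period 3:
Births: 190 * 0.152 = 29 ; 1422 * 0.101 = 144 — total 173
20–39: 487 * 0.945 = 460
40–59: 190 * 0.941 = 179
60–79: 1422 * 0.964 = 1371
80+: 675 * 0.93 + 1311 * 0.534 = 628 + 700 = 1328
Net migration: 0–19 + 177 → 350; 20–39 − 177 → 283; 40–59 − 30 → 149; 60–79 − 40 → 1331; 80+ − 50 → 1278
Giving 350 / 283 / 149 / 1331 / 1278.
After projecting period 4:
Births: 283 * 0.152 = 43 ; 149 * 0.101 = 15 — total 58
20–39: 350 * 0.945 = 331
40–59: 283 * 0.941 = 266
60–79: 149 * 0.964 = 144
80+: 1331 * 0.93 + 1278 * 0.534 = 1238 + 682 = 1920
Net migration: 0–19 + 177 → 235; 20–39 − 177 → 154; 40–59 − 30 → 236; 60–79 − 40 → 104; 80+ − 50 → 1870
Giving 235 / 154 / 236 / 104 / 1870.

58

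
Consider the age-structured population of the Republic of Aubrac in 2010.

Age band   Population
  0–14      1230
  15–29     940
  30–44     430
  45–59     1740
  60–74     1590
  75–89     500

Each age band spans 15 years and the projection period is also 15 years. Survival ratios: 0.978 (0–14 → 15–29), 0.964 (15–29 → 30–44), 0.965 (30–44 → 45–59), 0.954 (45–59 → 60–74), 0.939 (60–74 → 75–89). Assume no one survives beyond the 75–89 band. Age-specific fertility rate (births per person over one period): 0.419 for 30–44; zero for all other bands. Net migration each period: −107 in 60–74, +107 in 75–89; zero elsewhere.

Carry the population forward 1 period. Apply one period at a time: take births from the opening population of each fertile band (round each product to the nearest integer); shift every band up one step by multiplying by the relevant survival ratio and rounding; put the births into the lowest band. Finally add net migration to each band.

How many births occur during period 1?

180

Call the groups 1 to 6, youngest first.
Period 1.
Births: 430 × 0.419 = 180
Group 2: 1230 × 0.978 = 1203
Group 3: 940 × 0.964 = 906
Group 4: 430 × 0.965 = 415
Group 5: 1740 × 0.954 = 1660
Group 6: 1590 × 0.939 = 1493
Net migration: Group 5 − 107 → 1553; Group 6 + 107 → 1600
→ [180, 1203, 906, 415, 1553, 1600]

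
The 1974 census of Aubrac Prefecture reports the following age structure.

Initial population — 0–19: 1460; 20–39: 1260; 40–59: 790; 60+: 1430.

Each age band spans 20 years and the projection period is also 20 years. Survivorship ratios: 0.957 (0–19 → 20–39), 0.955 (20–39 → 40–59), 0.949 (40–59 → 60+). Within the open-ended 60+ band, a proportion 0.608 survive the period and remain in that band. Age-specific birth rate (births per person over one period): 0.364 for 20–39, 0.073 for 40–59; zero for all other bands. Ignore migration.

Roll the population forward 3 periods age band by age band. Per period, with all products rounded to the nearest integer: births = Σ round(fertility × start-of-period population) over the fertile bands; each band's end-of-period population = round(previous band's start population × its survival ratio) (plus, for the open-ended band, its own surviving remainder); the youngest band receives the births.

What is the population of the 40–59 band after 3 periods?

473

Period 1:
Births: 1260 * 0.364 = 459  |  790 * 0.073 = 58 — total 517
20–39: 1460 * 0.957 = 1397
40–59: 1260 * 0.955 = 1203
60+: 790 * 0.949 + 1430 * 0.608 = 750 + 869 = 1619
End of period: [517, 1397, 1203, 1619]
Period 2:
Births: 1397 * 0.364 = 509  |  1203 * 0.073 = 88 — total 597
20–39: 517 * 0.957 = 495
40–59: 1397 * 0.955 = 1334
60+: 1203 * 0.949 + 1619 * 0.608 = 1142 + 984 = 2126
End of period: [597, 495, 1334, 2126]
Period 3:
Births: 495 * 0.364 = 180  |  1334 * 0.073 = 97 — total 277
20–39: 597 * 0.957 = 571
40–59: 495 * 0.955 = 473
60+: 1334 * 0.949 + 2126 * 0.608 = 1266 + 1293 = 2559
End of period: [277, 571, 473, 2559]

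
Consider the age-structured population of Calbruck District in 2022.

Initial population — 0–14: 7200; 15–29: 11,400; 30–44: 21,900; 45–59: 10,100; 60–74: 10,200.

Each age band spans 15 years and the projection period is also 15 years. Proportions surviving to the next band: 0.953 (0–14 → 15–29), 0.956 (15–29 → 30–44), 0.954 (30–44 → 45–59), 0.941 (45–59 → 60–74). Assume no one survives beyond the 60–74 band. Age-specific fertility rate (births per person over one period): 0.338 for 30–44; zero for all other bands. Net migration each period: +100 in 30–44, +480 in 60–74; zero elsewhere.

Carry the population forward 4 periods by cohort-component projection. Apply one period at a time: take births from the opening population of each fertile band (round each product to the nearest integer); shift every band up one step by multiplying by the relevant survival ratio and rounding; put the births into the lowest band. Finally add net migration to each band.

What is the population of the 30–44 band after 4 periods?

3486

Call the bands 1 to 5, youngest first.
Period 1:
Births: 21900 * 0.338 = 7402
Band 2: 7200 * 0.953 = 6862
Band 3: 11400 * 0.956 = 10898
Band 4: 21900 * 0.954 = 20893
Band 5: 10100 * 0.941 = 9504
Net migration: Band 3 + 100 → 10998; Band 5 + 480 → 9984
Population now: 0–14=7402, 15–29=6862, 30–44=10998, 45–59=20893, 60–74=9984
Period 2:
Births: 10998 * 0.338 = 3717
Band 2: 7402 * 0.953 = 7054
Band 3: 6862 * 0.956 = 6560
Band 4: 10998 * 0.954 = 10492
Band 5: 20893 * 0.941 = 19660
Net migration: Band 3 + 100 → 6660; Band 5 + 480 → 20140
Population now: 0–14=3717, 15–29=7054, 30–44=6660, 45–59=10492, 60–74=20140
Period 3:
Births: 6660 * 0.338 = 2251
Band 2: 3717 * 0.953 = 3542
Band 3: 7054 * 0.956 = 6744
Band 4: 6660 * 0.954 = 6354
Band 5: 10492 * 0.941 = 9873
Net migration: Band 3 + 100 → 6844; Band 5 + 480 → 10353
Population now: 0–14=2251, 15–29=3542, 30–44=6844, 45–59=6354, 60–74=10353
Period 4:
Births: 6844 * 0.338 = 2313
Band 2: 2251 * 0.953 = 2145
Band 3: 3542 * 0.956 = 3386
Band 4: 6844 * 0.954 = 6529
Band 5: 6354 * 0.941 = 5979
Net migration: Band 3 + 100 → 3486; Band 5 + 480 → 6459
Population now: 0–14=2313, 15–29=2145, 30–44=3486, 45–59=6529, 60–74=6459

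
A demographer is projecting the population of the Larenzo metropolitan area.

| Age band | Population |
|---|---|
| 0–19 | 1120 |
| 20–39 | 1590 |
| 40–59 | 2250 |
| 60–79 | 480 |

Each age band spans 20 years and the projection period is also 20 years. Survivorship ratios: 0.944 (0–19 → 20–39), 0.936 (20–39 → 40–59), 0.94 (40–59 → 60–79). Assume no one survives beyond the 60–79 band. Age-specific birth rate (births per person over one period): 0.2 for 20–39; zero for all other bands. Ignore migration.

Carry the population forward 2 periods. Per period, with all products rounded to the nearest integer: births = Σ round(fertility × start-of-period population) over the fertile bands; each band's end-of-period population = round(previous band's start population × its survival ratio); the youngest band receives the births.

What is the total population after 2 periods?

Call the groups 1 to 4, youngest first.
[period 1]
Births: 1590 × 0.2 = 318
Group 2: 1120 × 0.944 = 1057
Group 3: 1590 × 0.936 = 1488
Group 4: 2250 × 0.94 = 2115
End of period: [318, 1057, 1488, 2115]
[period 2]
Births: 1057 × 0.2 = 211
Group 2: 318 × 0.944 = 300
Group 3: 1057 × 0.936 = 989
Group 4: 1488 × 0.94 = 1399
End of period: [211, 300, 989, 1399]
Total after period 2: 211 + 300 + 989 + 1399 = 2899

2899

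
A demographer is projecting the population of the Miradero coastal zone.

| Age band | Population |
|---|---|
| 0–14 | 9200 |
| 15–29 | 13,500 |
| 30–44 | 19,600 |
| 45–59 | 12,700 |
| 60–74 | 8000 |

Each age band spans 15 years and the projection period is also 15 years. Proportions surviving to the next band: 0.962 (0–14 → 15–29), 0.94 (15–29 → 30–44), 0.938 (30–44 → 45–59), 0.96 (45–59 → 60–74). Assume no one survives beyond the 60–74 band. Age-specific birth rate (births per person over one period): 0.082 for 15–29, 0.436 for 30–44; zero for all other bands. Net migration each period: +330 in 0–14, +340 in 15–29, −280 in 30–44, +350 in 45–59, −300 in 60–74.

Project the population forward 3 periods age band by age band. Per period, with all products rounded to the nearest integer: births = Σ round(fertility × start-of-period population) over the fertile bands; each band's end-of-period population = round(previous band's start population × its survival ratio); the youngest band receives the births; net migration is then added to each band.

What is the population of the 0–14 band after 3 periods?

4790

Numbering the bands 1..5 from youngest to oldest:
Period 1.
Births: 13500 * 0.082 = 1107  |  19600 * 0.436 = 8546 — total 9653
Band 2: 9200 * 0.962 = 8850
Band 3: 13500 * 0.94 = 12690
Band 4: 19600 * 0.938 = 18385
Band 5: 12700 * 0.96 = 12192
Net migration: Band 1 + 330 → 9983; Band 2 + 340 → 9190; Band 3 − 280 → 12410; Band 4 + 350 → 18735; Band 5 − 300 → 11892
Giving 9983 / 9190 / 12410 / 18735 / 11892.
Period 2.
Births: 9190 * 0.082 = 754  |  12410 * 0.436 = 5411 — total 6165
Band 2: 9983 * 0.962 = 9604
Band 3: 9190 * 0.94 = 8639
Band 4: 12410 * 0.938 = 11641
Band 5: 18735 * 0.96 = 17986
Net migration: Band 1 + 330 → 6495; Band 2 + 340 → 9944; Band 3 − 280 → 8359; Band 4 + 350 → 11991; Band 5 − 300 → 17686
Giving 6495 / 9944 / 8359 / 11991 / 17686.
Period 3.
Births: 9944 * 0.082 = 815  |  8359 * 0.436 = 3645 — total 4460
Band 2: 6495 * 0.962 = 6248
Band 3: 9944 * 0.94 = 9347
Band 4: 8359 * 0.938 = 7841
Band 5: 11991 * 0.96 = 11511
Net migration: Band 1 + 330 → 4790; Band 2 + 340 → 6588; Band 3 − 280 → 9067; Band 4 + 350 → 8191; Band 5 − 300 → 11211
Giving 4790 / 6588 / 9067 / 8191 / 11211.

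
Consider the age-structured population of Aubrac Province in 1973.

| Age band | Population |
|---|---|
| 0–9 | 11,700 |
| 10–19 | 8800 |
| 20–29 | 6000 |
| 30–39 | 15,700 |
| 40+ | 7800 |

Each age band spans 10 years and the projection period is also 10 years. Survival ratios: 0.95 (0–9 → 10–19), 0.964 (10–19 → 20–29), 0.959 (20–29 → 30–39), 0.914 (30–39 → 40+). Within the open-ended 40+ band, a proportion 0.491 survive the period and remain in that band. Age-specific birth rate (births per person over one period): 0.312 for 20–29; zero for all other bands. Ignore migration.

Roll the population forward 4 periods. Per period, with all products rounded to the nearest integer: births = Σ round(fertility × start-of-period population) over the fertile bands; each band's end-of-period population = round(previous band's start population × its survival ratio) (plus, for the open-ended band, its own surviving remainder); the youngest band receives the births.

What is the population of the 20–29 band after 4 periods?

2424

(Groups numbered youngest = 1 to oldest = 5.)
Period 1:
Births: 6000 × 0.312 = 1872
Group 2: 11700 × 0.95 = 11115
Group 3: 8800 × 0.964 = 8483
Group 4: 6000 × 0.959 = 5754
Group 5: 15700 × 0.914 + 7800 × 0.491 = 14350 + 3830 = 18180
Giving 1872 / 11115 / 8483 / 5754 / 18180.
Period 2:
Births: 8483 × 0.312 = 2647
Group 2: 1872 × 0.95 = 1778
Group 3: 11115 × 0.964 = 10715
Group 4: 8483 × 0.959 = 8135
Group 5: 5754 × 0.914 + 18180 × 0.491 = 5259 + 8926 = 14185
Giving 2647 / 1778 / 10715 / 8135 / 14185.
Period 3:
Births: 10715 × 0.312 = 3343
Group 2: 2647 × 0.95 = 2515
Group 3: 1778 × 0.964 = 1714
Group 4: 10715 × 0.959 = 10276
Group 5: 8135 × 0.914 + 14185 × 0.491 = 7435 + 6965 = 14400
Giving 3343 / 2515 / 1714 / 10276 / 14400.
Period 4:
Births: 1714 × 0.312 = 535
Group 2: 3343 × 0.95 = 3176
Group 3: 2515 × 0.964 = 2424
Group 4: 1714 × 0.959 = 1644
Group 5: 10276 × 0.914 + 14400 × 0.491 = 9392 + 7070 = 16462
Giving 535 / 3176 / 2424 / 1644 / 16462.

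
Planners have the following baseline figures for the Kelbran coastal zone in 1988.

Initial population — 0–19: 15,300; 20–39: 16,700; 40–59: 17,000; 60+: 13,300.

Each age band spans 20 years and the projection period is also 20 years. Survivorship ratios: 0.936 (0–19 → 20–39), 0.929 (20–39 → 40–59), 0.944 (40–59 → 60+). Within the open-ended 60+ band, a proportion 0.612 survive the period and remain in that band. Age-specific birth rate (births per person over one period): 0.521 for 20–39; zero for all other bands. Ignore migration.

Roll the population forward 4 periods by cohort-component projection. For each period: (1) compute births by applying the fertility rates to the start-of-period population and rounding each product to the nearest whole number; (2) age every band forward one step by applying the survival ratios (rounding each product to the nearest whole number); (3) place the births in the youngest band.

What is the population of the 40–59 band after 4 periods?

Call the bands 1 to 4, youngest first.
Period 1.
Births: 16700 × 0.521 = 8701
Band 2: 15300 × 0.936 = 14321
Band 3: 16700 × 0.929 = 15514
Band 4: 17000 × 0.944 + 13300 × 0.612 = 16048 + 8140 = 24188
Giving 8701 / 14321 / 15514 / 24188.
Period 2.
Births: 14321 × 0.521 = 7461
Band 2: 8701 × 0.936 = 8144
Band 3: 14321 × 0.929 = 13304
Band 4: 15514 × 0.944 + 24188 × 0.612 = 14645 + 14803 = 29448
Giving 7461 / 8144 / 13304 / 29448.
Period 3.
Births: 8144 × 0.521 = 4243
Band 2: 7461 × 0.936 = 6983
Band 3: 8144 × 0.929 = 7566
Band 4: 13304 × 0.944 + 29448 × 0.612 = 12559 + 18022 = 30581
Giving 4243 / 6983 / 7566 / 30581.
Period 4.
Births: 6983 × 0.521 = 3638
Band 2: 4243 × 0.936 = 3971
Band 3: 6983 × 0.929 = 6487
Band 4: 7566 × 0.944 + 30581 × 0.612 = 7142 + 18716 = 25858
Giving 3638 / 3971 / 6487 / 25858.

6487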